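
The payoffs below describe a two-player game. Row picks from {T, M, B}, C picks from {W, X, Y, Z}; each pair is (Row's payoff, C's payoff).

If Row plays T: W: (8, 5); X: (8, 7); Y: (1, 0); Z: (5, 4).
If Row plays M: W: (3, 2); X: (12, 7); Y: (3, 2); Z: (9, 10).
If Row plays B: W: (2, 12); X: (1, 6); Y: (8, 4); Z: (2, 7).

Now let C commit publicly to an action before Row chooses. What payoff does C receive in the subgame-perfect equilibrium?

10

Solve by backward induction (C leads).
- W: BR = T, leader payoff 5.
- X: BR = M, leader payoff 7.
- Y: BR = B, leader payoff 4.
- Z: BR = M, leader payoff 10.
C's induced payoffs are 5, 7, 4, 10, so C commits to Z. Subgame-perfect outcome: (M, Z) with payoffs (9, 10).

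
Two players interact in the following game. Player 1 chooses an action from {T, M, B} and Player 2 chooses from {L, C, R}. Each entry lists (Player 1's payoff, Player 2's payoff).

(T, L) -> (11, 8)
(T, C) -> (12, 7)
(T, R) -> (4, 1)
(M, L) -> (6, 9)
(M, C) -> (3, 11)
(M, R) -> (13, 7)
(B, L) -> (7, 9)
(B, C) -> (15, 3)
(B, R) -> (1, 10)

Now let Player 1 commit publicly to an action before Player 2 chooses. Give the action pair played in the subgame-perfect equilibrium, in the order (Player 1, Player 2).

(T, L)

Backward induction with Player 1 moving first.
- T: Player 2 compares 8, 7, 1 and picks L; Player 1 would get 11.
- M: Player 2 compares 9, 11, 7 and picks C; Player 1 would get 3.
- B: Player 2 compares 9, 3, 10 and picks R; Player 1 would get 1.
Player 1's induced payoffs are 11, 3, 1, so Player 1 commits to T. Subgame-perfect outcome: (T, L) with payoffs (11, 8).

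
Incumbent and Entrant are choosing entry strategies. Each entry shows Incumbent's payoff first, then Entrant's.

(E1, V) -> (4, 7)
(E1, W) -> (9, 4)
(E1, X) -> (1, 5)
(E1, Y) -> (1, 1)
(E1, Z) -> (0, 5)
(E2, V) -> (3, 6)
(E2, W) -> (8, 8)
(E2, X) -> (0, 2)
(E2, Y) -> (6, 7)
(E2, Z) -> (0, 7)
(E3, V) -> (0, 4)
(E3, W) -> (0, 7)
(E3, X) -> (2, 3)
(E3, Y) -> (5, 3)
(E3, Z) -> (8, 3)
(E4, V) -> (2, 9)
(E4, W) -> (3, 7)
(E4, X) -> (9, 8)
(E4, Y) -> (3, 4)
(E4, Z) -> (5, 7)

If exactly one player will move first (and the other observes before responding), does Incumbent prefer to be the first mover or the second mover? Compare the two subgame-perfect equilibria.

If Incumbent leads: Entrant's best replies are E1→V, E2→W, E3→W, E4→V; Incumbent's induced payoffs 4, 8, 0, 2; outcome (E2, W), payoffs (8, 8).
If Entrant leads: Incumbent's best replies are V→E1, W→E1, X→E4, Y→E2, Z→E3; Entrant's induced payoffs 7, 4, 8, 7, 3; outcome (E4, X), payoffs (9, 8).
Incumbent gets 8 moving first and 9 moving second, so Incumbent prefers to move second.

second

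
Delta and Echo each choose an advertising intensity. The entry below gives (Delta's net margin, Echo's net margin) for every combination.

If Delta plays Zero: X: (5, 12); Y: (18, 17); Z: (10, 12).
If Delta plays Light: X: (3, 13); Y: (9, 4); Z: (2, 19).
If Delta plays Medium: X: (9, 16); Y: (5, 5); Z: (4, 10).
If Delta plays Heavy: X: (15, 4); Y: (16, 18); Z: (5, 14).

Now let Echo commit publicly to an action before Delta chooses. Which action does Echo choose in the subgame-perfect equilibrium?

Y

Work backward from Delta's decision.
- X: BR = Heavy, leader payoff 4.
- Y: BR = Zero, leader payoff 17.
- Z: BR = Zero, leader payoff 12.
Maximizing over 4, 17, 12, Echo chooses Y. Subgame-perfect outcome: (Zero, Y) with payoffs (18, 17).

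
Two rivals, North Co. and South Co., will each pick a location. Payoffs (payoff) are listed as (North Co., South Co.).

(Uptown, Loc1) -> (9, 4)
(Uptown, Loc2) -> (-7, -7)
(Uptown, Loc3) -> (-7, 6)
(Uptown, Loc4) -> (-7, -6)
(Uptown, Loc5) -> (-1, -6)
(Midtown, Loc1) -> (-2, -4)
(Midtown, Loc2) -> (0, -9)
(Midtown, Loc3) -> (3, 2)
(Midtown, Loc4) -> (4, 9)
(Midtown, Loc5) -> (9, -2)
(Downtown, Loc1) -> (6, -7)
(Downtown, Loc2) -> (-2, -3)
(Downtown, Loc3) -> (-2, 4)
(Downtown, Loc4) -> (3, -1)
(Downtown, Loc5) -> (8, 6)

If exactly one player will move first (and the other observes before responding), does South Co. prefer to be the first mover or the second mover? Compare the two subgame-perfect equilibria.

If North Co. leads: South Co.'s best replies are Uptown→Loc3, Midtown→Loc4, Downtown→Loc5; North Co.'s induced payoffs -7, 4, 8; outcome (Downtown, Loc5), payoffs (8, 6).
If South Co. leads: North Co.'s best replies are Loc1→Uptown, Loc2→Midtown, Loc3→Midtown, Loc4→Midtown, Loc5→Midtown; South Co.'s induced payoffs 4, -9, 2, 9, -2; outcome (Midtown, Loc4), payoffs (4, 9).
South Co. gets 9 moving first and 6 moving second, so South Co. prefers to move first.

first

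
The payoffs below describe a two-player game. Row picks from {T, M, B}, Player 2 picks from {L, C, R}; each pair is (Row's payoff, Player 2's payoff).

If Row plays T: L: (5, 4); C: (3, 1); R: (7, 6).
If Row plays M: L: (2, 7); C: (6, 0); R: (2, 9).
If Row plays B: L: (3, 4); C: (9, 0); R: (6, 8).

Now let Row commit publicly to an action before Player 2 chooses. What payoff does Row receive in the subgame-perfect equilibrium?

7

Solve by backward induction (Row leads).
- T: Player 2 compares 4, 1, 6 and picks R; Row would get 7.
- M: Player 2 compares 7, 0, 9 and picks R; Row would get 2.
- B: Player 2 compares 4, 0, 8 and picks R; Row would get 6.
Maximizing over 7, 2, 6, Row chooses T. Subgame-perfect outcome: (T, R) with payoffs (7, 6).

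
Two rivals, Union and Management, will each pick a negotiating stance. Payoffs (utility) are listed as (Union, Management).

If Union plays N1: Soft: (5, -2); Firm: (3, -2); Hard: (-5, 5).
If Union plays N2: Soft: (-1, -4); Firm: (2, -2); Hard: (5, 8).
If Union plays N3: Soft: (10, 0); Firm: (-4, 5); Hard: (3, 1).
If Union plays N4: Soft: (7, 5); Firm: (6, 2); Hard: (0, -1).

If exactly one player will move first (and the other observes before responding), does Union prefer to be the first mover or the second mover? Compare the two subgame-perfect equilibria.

If Union leads: Management's best replies are N1→Hard, N2→Hard, N3→Firm, N4→Soft; Union's induced payoffs -5, 5, -4, 7; outcome (N4, Soft), payoffs (7, 5).
If Management leads: Union's best replies are Soft→N3, Firm→N4, Hard→N2; Management's induced payoffs 0, 2, 8; outcome (N2, Hard), payoffs (5, 8).
Union gets 7 moving first and 5 moving second, so Union prefers to move first.

first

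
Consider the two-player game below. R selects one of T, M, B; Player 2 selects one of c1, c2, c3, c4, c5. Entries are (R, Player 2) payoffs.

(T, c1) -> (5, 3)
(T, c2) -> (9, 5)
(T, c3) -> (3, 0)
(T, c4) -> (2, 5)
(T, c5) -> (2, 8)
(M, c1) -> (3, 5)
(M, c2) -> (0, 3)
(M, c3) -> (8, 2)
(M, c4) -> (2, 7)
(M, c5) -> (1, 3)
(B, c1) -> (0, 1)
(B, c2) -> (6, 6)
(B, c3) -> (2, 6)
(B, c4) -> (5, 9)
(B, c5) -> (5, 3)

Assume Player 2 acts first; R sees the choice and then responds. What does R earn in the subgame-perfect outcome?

5

Backward induction with Player 2 moving first.
- c1: R compares 5, 3, 0 and picks T; Player 2 would get 3.
- c2: R compares 9, 0, 6 and picks T; Player 2 would get 5.
- c3: R compares 3, 8, 2 and picks M; Player 2 would get 2.
- c4: R compares 2, 2, 5 and picks B; Player 2 would get 9.
- c5: R compares 2, 1, 5 and picks B; Player 2 would get 3.
Player 2's induced payoffs are 3, 5, 2, 9, 3, so Player 2 commits to c4. Subgame-perfect outcome: (B, c4) with payoffs (5, 9).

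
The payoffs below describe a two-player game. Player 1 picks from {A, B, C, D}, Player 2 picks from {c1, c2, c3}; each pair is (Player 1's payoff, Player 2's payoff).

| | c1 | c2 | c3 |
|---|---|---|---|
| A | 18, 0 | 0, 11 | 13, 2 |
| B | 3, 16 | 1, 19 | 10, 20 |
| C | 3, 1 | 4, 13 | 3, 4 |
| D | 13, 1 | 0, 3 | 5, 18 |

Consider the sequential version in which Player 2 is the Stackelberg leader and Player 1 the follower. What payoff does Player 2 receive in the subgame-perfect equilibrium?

Solve by backward induction (Player 2 leads).
- c1 → Player 1 plays A (best of 18, 3, 3, 13); Player 2 gets 0.
- c2 → Player 1 plays C (best of 0, 1, 4, 0); Player 2 gets 13.
- c3 → Player 1 plays A (best of 13, 10, 3, 5); Player 2 gets 2.
Player 2's induced payoffs are 0, 13, 2, so Player 2 commits to c2. Subgame-perfect outcome: (C, c2) with payoffs (4, 13).

13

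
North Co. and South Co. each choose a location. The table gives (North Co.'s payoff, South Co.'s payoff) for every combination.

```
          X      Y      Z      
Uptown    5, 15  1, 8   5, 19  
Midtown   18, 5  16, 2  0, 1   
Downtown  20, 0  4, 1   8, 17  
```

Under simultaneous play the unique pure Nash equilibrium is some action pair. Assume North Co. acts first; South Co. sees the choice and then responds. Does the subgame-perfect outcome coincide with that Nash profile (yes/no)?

South Co. best-responds to each possible North Co. move:
- Uptown → South Co. plays Z (best of 15, 8, 19); North Co. gets 5.
- Midtown → South Co. plays X (best of 5, 2, 1); North Co. gets 18.
- Downtown → South Co. plays Z (best of 0, 1, 17); North Co. gets 8.
Maximizing over 5, 18, 8, North Co. chooses Midtown. Subgame-perfect outcome: (Midtown, X) with payoffs (18, 5).
Now find the simultaneous Nash equilibrium.
North Co.'s best replies: X→Downtown; Y→Midtown; Z→Downtown.
South Co.'s best replies: Uptown→Z; Midtown→X; Downtown→Z.
Only (Downtown, Z) has each player best-responding; Nash payoffs (8, 17).
Sequential outcome (Midtown, X) differs from the Nash profile (Downtown, Z).

no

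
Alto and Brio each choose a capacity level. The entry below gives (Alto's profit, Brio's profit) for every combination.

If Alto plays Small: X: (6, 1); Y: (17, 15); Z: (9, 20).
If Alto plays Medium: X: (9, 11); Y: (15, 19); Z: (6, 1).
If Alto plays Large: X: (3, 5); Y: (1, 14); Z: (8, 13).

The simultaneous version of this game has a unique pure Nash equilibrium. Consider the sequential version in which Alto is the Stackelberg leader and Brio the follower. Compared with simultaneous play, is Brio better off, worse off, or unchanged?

worse off

Solve by backward induction (Alto leads).
- Small: Brio compares 1, 15, 20 and picks Z; Alto would get 9.
- Medium: Brio compares 11, 19, 1 and picks Y; Alto would get 15.
- Large: Brio compares 5, 14, 13 and picks Y; Alto would get 1.
Alto's induced payoffs are 9, 15, 1, so Alto commits to Medium. Subgame-perfect outcome: (Medium, Y) with payoffs (15, 19).
Under simultaneous play:
Alto's best replies: X→Medium; Y→Small; Z→Small.
Brio's best replies: Small→Z; Medium→Y; Large→Y.
The unique mutual best reply is (Small, Z), giving (9, 20).
Brio earns 19 sequentially versus 20 at the Nash outcome: worse off.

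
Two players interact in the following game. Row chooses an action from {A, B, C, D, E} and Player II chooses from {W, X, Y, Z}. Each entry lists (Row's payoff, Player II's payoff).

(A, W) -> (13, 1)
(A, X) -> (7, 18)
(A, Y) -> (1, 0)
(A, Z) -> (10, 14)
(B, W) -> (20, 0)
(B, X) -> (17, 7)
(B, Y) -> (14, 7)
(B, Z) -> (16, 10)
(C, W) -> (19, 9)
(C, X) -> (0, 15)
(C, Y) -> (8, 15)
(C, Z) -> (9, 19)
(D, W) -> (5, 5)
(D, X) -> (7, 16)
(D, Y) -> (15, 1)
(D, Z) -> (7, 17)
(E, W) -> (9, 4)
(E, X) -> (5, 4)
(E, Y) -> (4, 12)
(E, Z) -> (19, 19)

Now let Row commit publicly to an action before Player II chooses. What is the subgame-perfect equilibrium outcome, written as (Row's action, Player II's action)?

Work backward from Player II's decision.
- A: Player II compares 1, 18, 0, 14 and picks X; Row would get 7.
- B: Player II compares 0, 7, 7, 10 and picks Z; Row would get 16.
- C: Player II compares 9, 15, 15, 19 and picks Z; Row would get 9.
- D: Player II compares 5, 16, 1, 17 and picks Z; Row would get 7.
- E: Player II compares 4, 4, 12, 19 and picks Z; Row would get 19.
Maximizing over 7, 16, 9, 7, 19, Row chooses E. Subgame-perfect outcome: (E, Z) with payoffs (19, 19).

(E, Z)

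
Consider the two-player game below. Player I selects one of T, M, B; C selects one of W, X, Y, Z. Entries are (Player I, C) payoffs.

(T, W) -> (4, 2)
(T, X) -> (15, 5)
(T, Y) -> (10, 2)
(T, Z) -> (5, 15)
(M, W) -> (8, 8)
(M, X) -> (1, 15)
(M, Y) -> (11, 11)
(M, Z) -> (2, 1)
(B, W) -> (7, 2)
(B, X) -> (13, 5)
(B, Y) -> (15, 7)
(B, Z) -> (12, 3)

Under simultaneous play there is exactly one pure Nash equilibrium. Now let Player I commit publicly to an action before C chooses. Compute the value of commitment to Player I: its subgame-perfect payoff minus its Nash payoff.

0

Solve by backward induction (Player I leads).
- T: BR = Z, leader payoff 5.
- M: BR = X, leader payoff 1.
- B: BR = Y, leader payoff 15.
Player I's induced payoffs are 5, 1, 15, so Player I commits to B. Subgame-perfect outcome: (B, Y) with payoffs (15, 7).
Now find the simultaneous Nash equilibrium.
Player I's best replies: W→M; X→T; Y→B; Z→B.
C's best replies: T→Z; M→X; B→Y.
The unique mutual best reply is (B, Y), giving (15, 7).
Player I's commitment gain: 15 − 15 = 0.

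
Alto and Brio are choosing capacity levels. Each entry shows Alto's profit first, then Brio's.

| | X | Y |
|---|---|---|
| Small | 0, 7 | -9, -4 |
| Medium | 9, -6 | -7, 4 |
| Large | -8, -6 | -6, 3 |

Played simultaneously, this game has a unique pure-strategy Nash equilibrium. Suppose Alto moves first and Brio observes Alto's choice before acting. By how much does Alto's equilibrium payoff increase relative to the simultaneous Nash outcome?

Backward induction with Alto moving first.
- Small: BR = X, leader payoff 0.
- Medium: BR = Y, leader payoff -7.
- Large: BR = Y, leader payoff -6.
Among 0, -7, -6, the best is 0 at Small. Subgame-perfect outcome: (Small, X) with payoffs (0, 7).
Now find the simultaneous Nash equilibrium.
Alto's best replies: X→Medium; Y→Large.
Brio's best replies: Small→X; Medium→Y; Large→Y.
The unique mutual best reply is (Large, Y), giving (-6, 3).
Alto's commitment gain: 0 − -6 = 6.

6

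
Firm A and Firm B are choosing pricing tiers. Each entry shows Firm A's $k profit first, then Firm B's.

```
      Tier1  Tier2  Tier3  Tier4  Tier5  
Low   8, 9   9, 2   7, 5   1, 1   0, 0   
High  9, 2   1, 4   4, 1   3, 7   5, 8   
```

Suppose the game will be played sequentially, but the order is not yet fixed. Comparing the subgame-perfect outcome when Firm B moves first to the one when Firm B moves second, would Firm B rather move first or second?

If Firm A leads: Firm B's best replies are Low→Tier1, High→Tier5; Firm A's induced payoffs 8, 5; outcome (Low, Tier1), payoffs (8, 9).
If Firm B leads: Firm A's best replies are Tier1→High, Tier2→Low, Tier3→Low, Tier4→High, Tier5→High; Firm B's induced payoffs 2, 2, 5, 7, 8; outcome (High, Tier5), payoffs (5, 8).
Firm B gets 8 moving first and 9 moving second, so Firm B prefers to move second.

second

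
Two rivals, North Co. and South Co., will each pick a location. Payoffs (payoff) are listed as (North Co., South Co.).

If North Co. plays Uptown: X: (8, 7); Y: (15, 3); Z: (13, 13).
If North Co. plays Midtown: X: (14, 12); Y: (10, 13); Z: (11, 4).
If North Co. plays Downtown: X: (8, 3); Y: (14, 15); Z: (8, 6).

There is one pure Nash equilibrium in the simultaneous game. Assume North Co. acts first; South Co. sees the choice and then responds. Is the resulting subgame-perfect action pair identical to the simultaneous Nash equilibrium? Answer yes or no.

no

South Co. best-responds to each possible North Co. move:
- Uptown: South Co. compares 7, 3, 13 and picks Z; North Co. would get 13.
- Midtown: South Co. compares 12, 13, 4 and picks Y; North Co. would get 10.
- Downtown: South Co. compares 3, 15, 6 and picks Y; North Co. would get 14.
Among 13, 10, 14, the best is 14 at Downtown. Subgame-perfect outcome: (Downtown, Y) with payoffs (14, 15).
For the simultaneous game, intersect best replies.
North Co.'s best replies: X→Midtown; Y→Uptown; Z→Uptown.
South Co.'s best replies: Uptown→Z; Midtown→Y; Downtown→Y.
The unique mutual best reply is (Uptown, Z), giving (13, 13).
Sequential outcome (Downtown, Y) differs from the Nash profile (Uptown, Z).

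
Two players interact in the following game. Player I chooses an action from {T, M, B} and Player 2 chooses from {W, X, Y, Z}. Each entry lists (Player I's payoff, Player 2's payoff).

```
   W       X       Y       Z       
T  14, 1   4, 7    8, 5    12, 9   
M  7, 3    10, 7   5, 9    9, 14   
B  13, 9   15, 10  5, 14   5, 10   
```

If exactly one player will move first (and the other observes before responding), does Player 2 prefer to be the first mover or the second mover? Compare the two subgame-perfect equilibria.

first

If Player I leads: Player 2's best replies are T→Z, M→Z, B→Y; Player I's induced payoffs 12, 9, 5; outcome (T, Z), payoffs (12, 9).
If Player 2 leads: Player I's best replies are W→T, X→B, Y→T, Z→T; Player 2's induced payoffs 1, 10, 5, 9; outcome (B, X), payoffs (15, 10).
Player 2 gets 10 moving first and 9 moving second, so Player 2 prefers to move first.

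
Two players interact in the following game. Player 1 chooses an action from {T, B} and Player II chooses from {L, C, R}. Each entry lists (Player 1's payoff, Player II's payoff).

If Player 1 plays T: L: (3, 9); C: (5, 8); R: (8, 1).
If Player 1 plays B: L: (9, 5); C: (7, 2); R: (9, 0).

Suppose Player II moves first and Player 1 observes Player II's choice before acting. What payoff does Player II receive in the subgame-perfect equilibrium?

Backward induction with Player II moving first.
- L: Player 1 compares 3, 9 and picks B; Player II would get 5.
- C: Player 1 compares 5, 7 and picks B; Player II would get 2.
- R: Player 1 compares 8, 9 and picks B; Player II would get 0.
Among 5, 2, 0, the best is 5 at L. Subgame-perfect outcome: (B, L) with payoffs (9, 5).

5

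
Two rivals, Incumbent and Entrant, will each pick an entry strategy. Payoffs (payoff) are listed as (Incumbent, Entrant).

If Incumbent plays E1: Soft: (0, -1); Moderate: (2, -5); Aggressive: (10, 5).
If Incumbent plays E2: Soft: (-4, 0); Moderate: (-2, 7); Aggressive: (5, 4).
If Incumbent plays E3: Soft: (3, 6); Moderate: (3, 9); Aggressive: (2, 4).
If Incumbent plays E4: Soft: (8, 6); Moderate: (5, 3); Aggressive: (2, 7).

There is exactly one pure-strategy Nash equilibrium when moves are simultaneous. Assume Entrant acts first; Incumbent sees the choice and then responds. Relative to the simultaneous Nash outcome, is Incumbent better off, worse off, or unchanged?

Work backward from Incumbent's decision.
- Soft: Incumbent compares 0, -4, 3, 8 and picks E4; Entrant would get 6.
- Moderate: Incumbent compares 2, -2, 3, 5 and picks E4; Entrant would get 3.
- Aggressive: Incumbent compares 10, 5, 2, 2 and picks E1; Entrant would get 5.
Entrant's induced payoffs are 6, 3, 5, so Entrant commits to Soft. Subgame-perfect outcome: (E4, Soft) with payoffs (8, 6).
Now find the simultaneous Nash equilibrium.
Incumbent's best replies: Soft→E4; Moderate→E4; Aggressive→E1.
Entrant's best replies: E1→Aggressive; E2→Moderate; E3→Moderate; E4→Aggressive.
Only (E1, Aggressive) has each player best-responding; Nash payoffs (10, 5).
Incumbent earns 8 sequentially versus 10 at the Nash outcome: worse off.

worse off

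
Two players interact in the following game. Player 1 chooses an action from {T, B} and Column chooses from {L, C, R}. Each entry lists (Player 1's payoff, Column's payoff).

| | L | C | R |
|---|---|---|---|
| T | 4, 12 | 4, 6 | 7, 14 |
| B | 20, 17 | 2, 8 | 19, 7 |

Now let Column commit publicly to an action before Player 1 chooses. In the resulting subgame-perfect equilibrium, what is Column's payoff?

Player 1 best-responds to each possible Column move:
- L: Player 1 compares 4, 20 and picks B; Column would get 17.
- C: Player 1 compares 4, 2 and picks T; Column would get 6.
- R: Player 1 compares 7, 19 and picks B; Column would get 7.
Among 17, 6, 7, the best is 17 at L. Subgame-perfect outcome: (B, L) with payoffs (20, 17).

17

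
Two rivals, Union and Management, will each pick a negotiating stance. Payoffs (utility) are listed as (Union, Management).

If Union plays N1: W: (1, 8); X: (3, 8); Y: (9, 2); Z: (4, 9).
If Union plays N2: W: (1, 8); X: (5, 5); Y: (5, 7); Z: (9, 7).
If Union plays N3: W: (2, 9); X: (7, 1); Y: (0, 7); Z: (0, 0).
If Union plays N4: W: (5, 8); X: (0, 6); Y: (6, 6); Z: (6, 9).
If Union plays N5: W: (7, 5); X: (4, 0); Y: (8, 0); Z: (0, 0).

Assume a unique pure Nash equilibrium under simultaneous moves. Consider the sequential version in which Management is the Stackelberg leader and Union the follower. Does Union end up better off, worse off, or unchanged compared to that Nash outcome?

better off

Backward induction with Management moving first.
- W: Union compares 1, 1, 2, 5, 7 and picks N5; Management would get 5.
- X: Union compares 3, 5, 7, 0, 4 and picks N3; Management would get 1.
- Y: Union compares 9, 5, 0, 6, 8 and picks N1; Management would get 2.
- Z: Union compares 4, 9, 0, 6, 0 and picks N2; Management would get 7.
Management's induced payoffs are 5, 1, 2, 7, so Management commits to Z. Subgame-perfect outcome: (N2, Z) with payoffs (9, 7).
For the simultaneous game, intersect best replies.
Union's best replies: W→N5; X→N3; Y→N1; Z→N2.
Management's best replies: N1→Z; N2→W; N3→W; N4→Z; N5→W.
The unique mutual best reply is (N5, W), giving (7, 5).
Union earns 9 sequentially versus 7 at the Nash outcome: better off.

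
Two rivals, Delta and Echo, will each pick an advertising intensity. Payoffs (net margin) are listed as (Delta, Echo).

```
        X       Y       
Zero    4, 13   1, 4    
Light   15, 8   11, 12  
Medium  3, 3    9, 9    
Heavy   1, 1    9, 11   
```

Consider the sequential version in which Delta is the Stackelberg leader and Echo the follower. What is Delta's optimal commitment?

Echo best-responds to each possible Delta move:
- Zero: BR = X, leader payoff 4.
- Light: BR = Y, leader payoff 11.
- Medium: BR = Y, leader payoff 9.
- Heavy: BR = Y, leader payoff 9.
Maximizing over 4, 11, 9, 9, Delta chooses Light. Subgame-perfect outcome: (Light, Y) with payoffs (11, 12).

Light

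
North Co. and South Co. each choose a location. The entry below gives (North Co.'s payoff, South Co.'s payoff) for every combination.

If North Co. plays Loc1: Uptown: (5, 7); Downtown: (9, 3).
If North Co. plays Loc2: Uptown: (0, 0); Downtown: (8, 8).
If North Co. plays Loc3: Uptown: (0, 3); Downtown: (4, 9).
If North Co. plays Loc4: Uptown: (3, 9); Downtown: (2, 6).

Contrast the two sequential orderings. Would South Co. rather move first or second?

If North Co. leads: South Co.'s best replies are Loc1→Uptown, Loc2→Downtown, Loc3→Downtown, Loc4→Uptown; North Co.'s induced payoffs 5, 8, 4, 3; outcome (Loc2, Downtown), payoffs (8, 8).
If South Co. leads: North Co.'s best replies are Uptown→Loc1, Downtown→Loc1; South Co.'s induced payoffs 7, 3; outcome (Loc1, Uptown), payoffs (5, 7).
South Co. gets 7 moving first and 8 moving second, so South Co. prefers to move second.

second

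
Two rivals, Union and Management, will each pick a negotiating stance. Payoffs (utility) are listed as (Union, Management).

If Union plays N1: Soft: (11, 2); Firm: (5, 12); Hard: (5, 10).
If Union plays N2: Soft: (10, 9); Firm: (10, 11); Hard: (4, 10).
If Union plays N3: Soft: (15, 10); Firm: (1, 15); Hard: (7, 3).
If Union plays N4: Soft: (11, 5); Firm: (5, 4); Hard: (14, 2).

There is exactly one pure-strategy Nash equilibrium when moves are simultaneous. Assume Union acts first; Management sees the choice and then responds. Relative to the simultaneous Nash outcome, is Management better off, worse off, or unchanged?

worse off

Solve by backward induction (Union leads).
- N1: Management compares 2, 12, 10 and picks Firm; Union would get 5.
- N2: Management compares 9, 11, 10 and picks Firm; Union would get 10.
- N3: Management compares 10, 15, 3 and picks Firm; Union would get 1.
- N4: Management compares 5, 4, 2 and picks Soft; Union would get 11.
Union's induced payoffs are 5, 10, 1, 11, so Union commits to N4. Subgame-perfect outcome: (N4, Soft) with payoffs (11, 5).
Under simultaneous play:
Union's best replies: Soft→N3; Firm→N2; Hard→N4.
Management's best replies: N1→Firm; N2→Firm; N3→Firm; N4→Soft.
Only (N2, Firm) has each player best-responding; Nash payoffs (10, 11).
Management earns 5 sequentially versus 11 at the Nash outcome: worse off.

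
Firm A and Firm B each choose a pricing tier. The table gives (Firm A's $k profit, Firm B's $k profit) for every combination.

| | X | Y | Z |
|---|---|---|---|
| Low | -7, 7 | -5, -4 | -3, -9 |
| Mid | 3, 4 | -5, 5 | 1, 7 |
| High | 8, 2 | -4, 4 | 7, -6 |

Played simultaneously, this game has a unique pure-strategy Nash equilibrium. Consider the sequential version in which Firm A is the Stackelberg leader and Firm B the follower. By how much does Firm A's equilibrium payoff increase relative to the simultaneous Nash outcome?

Backward induction with Firm A moving first.
- Low: BR = X, leader payoff -7.
- Mid: BR = Z, leader payoff 1.
- High: BR = Y, leader payoff -4.
Among -7, 1, -4, the best is 1 at Mid. Subgame-perfect outcome: (Mid, Z) with payoffs (1, 7).
Under simultaneous play:
Firm A's best replies: X→High; Y→High; Z→High.
Firm B's best replies: Low→X; Mid→Z; High→Y.
The unique mutual best reply is (High, Y), giving (-4, 4).
Firm A's commitment gain: 1 − -4 = 5.

5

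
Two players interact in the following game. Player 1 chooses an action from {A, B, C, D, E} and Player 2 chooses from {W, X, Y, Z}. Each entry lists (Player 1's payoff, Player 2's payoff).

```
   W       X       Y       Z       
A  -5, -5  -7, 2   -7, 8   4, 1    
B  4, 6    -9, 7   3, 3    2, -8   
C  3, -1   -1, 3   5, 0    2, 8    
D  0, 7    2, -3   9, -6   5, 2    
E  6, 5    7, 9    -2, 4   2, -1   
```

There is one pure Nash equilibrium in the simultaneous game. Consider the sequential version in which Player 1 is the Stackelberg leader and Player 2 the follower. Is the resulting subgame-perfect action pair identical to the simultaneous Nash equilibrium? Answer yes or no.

Solve by backward induction (Player 1 leads).
- A → Player 2 plays Y (best of -5, 2, 8, 1); Player 1 gets -7.
- B → Player 2 plays X (best of 6, 7, 3, -8); Player 1 gets -9.
- C → Player 2 plays Z (best of -1, 3, 0, 8); Player 1 gets 2.
- D → Player 2 plays W (best of 7, -3, -6, 2); Player 1 gets 0.
- E → Player 2 plays X (best of 5, 9, 4, -1); Player 1 gets 7.
Maximizing over -7, -9, 2, 0, 7, Player 1 chooses E. Subgame-perfect outcome: (E, X) with payoffs (7, 9).
For the simultaneous game, intersect best replies.
Player 1's best replies: W→E; X→E; Y→D; Z→D.
Player 2's best replies: A→Y; B→X; C→Z; D→W; E→X.
Only (E, X) has each player best-responding; Nash payoffs (7, 9).
Sequential outcome (E, X) coincides with the Nash profile (E, X).

yes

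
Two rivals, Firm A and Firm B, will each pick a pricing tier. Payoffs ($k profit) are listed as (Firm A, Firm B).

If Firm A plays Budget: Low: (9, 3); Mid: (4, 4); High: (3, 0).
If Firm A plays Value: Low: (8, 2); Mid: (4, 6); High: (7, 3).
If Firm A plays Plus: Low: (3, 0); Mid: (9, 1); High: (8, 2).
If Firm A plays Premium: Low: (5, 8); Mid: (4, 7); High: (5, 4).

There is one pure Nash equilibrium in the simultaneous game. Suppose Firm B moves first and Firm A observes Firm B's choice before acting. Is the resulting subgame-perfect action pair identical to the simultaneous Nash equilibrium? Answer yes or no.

no

Backward induction with Firm B moving first.
- Low → Firm A plays Budget (best of 9, 8, 3, 5); Firm B gets 3.
- Mid → Firm A plays Plus (best of 4, 4, 9, 4); Firm B gets 1.
- High → Firm A plays Plus (best of 3, 7, 8, 5); Firm B gets 2.
Maximizing over 3, 1, 2, Firm B chooses Low. Subgame-perfect outcome: (Budget, Low) with payoffs (9, 3).
Under simultaneous play:
Firm A's best replies: Low→Budget; Mid→Plus; High→Plus.
Firm B's best replies: Budget→Mid; Value→Mid; Plus→High; Premium→Low.
Only (Plus, High) has each player best-responding; Nash payoffs (8, 2).
Sequential outcome (Budget, Low) differs from the Nash profile (Plus, High).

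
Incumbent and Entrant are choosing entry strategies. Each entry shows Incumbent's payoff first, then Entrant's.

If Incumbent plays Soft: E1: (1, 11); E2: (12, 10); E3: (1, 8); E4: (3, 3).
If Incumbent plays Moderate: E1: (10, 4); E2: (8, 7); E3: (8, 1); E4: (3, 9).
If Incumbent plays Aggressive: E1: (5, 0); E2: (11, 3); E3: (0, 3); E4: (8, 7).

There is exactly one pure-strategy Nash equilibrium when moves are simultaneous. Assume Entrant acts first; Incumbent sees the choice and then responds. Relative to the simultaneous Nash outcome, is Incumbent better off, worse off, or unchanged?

better off

Work backward from Incumbent's decision.
- E1 → Incumbent plays Moderate (best of 1, 10, 5); Entrant gets 4.
- E2 → Incumbent plays Soft (best of 12, 8, 11); Entrant gets 10.
- E3 → Incumbent plays Moderate (best of 1, 8, 0); Entrant gets 1.
- E4 → Incumbent plays Aggressive (best of 3, 3, 8); Entrant gets 7.
Maximizing over 4, 10, 1, 7, Entrant chooses E2. Subgame-perfect outcome: (Soft, E2) with payoffs (12, 10).
Under simultaneous play:
Incumbent's best replies: E1→Moderate; E2→Soft; E3→Moderate; E4→Aggressive.
Entrant's best replies: Soft→E1; Moderate→E4; Aggressive→E4.
The unique mutual best reply is (Aggressive, E4), giving (8, 7).
Incumbent earns 12 sequentially versus 8 at the Nash outcome: better off.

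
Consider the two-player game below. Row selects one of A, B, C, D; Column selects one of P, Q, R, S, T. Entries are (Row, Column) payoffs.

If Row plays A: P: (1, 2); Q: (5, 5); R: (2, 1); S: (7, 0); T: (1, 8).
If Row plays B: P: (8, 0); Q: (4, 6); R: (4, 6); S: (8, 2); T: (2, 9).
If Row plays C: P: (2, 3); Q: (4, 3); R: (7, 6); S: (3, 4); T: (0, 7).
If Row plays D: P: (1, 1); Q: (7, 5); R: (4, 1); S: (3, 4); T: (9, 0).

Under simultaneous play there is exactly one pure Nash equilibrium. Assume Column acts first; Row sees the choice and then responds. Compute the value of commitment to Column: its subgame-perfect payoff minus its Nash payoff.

1

Solve by backward induction (Column leads).
- P: BR = B, leader payoff 0.
- Q: BR = D, leader payoff 5.
- R: BR = C, leader payoff 6.
- S: BR = B, leader payoff 2.
- T: BR = D, leader payoff 0.
Maximizing over 0, 5, 6, 2, 0, Column chooses R. Subgame-perfect outcome: (C, R) with payoffs (7, 6).
Under simultaneous play:
Row's best replies: P→B; Q→D; R→C; S→B; T→D.
Column's best replies: A→T; B→T; C→T; D→Q.
The unique mutual best reply is (D, Q), giving (7, 5).
Column's commitment gain: 6 − 5 = 1.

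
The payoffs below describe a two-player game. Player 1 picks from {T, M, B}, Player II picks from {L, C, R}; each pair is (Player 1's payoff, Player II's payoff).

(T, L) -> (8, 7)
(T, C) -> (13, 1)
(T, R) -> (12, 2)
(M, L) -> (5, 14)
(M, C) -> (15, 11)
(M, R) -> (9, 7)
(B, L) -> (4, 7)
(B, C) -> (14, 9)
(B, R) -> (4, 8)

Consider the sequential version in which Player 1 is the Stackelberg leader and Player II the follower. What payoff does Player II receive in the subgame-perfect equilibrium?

9

Solve by backward induction (Player 1 leads).
- T: BR = L, leader payoff 8.
- M: BR = L, leader payoff 5.
- B: BR = C, leader payoff 14.
Among 8, 5, 14, the best is 14 at B. Subgame-perfect outcome: (B, C) with payoffs (14, 9).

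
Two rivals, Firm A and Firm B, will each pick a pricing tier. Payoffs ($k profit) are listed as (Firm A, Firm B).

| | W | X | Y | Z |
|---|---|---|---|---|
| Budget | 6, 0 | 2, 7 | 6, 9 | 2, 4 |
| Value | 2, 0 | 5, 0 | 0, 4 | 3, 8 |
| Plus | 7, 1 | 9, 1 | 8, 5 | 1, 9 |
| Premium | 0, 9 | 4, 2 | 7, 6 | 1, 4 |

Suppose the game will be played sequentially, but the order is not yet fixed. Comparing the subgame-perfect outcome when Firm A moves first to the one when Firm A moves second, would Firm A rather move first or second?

If Firm A leads: Firm B's best replies are Budget→Y, Value→Z, Plus→Z, Premium→W; Firm A's induced payoffs 6, 3, 1, 0; outcome (Budget, Y), payoffs (6, 9).
If Firm B leads: Firm A's best replies are W→Plus, X→Plus, Y→Plus, Z→Value; Firm B's induced payoffs 1, 1, 5, 8; outcome (Value, Z), payoffs (3, 8).
Firm A gets 6 moving first and 3 moving second, so Firm A prefers to move first.

first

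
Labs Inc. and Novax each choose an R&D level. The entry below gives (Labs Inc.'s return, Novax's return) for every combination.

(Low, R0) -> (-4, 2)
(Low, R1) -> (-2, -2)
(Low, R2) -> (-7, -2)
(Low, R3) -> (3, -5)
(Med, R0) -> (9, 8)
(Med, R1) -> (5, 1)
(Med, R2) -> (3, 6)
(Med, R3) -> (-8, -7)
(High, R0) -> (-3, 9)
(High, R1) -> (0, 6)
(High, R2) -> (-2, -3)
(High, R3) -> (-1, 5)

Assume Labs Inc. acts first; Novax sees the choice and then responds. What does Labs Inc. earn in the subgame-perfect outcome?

9

Novax best-responds to each possible Labs Inc. move:
- Low → Novax plays R0 (best of 2, -2, -2, -5); Labs Inc. gets -4.
- Med → Novax plays R0 (best of 8, 1, 6, -7); Labs Inc. gets 9.
- High → Novax plays R0 (best of 9, 6, -3, 5); Labs Inc. gets -3.
Labs Inc.'s induced payoffs are -4, 9, -3, so Labs Inc. commits to Med. Subgame-perfect outcome: (Med, R0) with payoffs (9, 8).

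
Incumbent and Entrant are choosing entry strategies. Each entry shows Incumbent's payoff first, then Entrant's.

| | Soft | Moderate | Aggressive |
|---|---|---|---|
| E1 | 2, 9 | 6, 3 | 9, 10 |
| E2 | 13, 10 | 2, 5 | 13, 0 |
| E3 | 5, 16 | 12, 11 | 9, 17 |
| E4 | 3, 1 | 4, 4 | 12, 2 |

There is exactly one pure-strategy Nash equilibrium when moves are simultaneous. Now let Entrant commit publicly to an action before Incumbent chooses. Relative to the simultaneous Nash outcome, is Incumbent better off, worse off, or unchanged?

Work backward from Incumbent's decision.
- Soft → Incumbent plays E2 (best of 2, 13, 5, 3); Entrant gets 10.
- Moderate → Incumbent plays E3 (best of 6, 2, 12, 4); Entrant gets 11.
- Aggressive → Incumbent plays E2 (best of 9, 13, 9, 12); Entrant gets 0.
Among 10, 11, 0, the best is 11 at Moderate. Subgame-perfect outcome: (E3, Moderate) with payoffs (12, 11).
Under simultaneous play:
Incumbent's best replies: Soft→E2; Moderate→E3; Aggressive→E2.
Entrant's best replies: E1→Aggressive; E2→Soft; E3→Aggressive; E4→Moderate.
Only (E2, Soft) has each player best-responding; Nash payoffs (13, 10).
Incumbent earns 12 sequentially versus 13 at the Nash outcome: worse off.

worse off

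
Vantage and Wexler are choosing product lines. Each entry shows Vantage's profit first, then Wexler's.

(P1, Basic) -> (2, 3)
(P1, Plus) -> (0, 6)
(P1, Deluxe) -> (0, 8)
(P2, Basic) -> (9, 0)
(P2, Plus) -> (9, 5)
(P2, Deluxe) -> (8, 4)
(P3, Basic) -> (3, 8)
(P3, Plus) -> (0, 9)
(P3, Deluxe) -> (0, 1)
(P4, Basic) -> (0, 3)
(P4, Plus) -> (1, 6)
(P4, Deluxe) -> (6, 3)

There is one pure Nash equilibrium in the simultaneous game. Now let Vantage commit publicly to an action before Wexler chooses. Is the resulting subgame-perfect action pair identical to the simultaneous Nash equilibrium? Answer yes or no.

Solve by backward induction (Vantage leads).
- P1 → Wexler plays Deluxe (best of 3, 6, 8); Vantage gets 0.
- P2 → Wexler plays Plus (best of 0, 5, 4); Vantage gets 9.
- P3 → Wexler plays Plus (best of 8, 9, 1); Vantage gets 0.
- P4 → Wexler plays Plus (best of 3, 6, 3); Vantage gets 1.
Maximizing over 0, 9, 0, 1, Vantage chooses P2. Subgame-perfect outcome: (P2, Plus) with payoffs (9, 5).
For the simultaneous game, intersect best replies.
Vantage's best replies: Basic→P2; Plus→P2; Deluxe→P2.
Wexler's best replies: P1→Deluxe; P2→Plus; P3→Plus; P4→Plus.
Only (P2, Plus) has each player best-responding; Nash payoffs (9, 5).
Sequential outcome (P2, Plus) coincides with the Nash profile (P2, Plus).

yes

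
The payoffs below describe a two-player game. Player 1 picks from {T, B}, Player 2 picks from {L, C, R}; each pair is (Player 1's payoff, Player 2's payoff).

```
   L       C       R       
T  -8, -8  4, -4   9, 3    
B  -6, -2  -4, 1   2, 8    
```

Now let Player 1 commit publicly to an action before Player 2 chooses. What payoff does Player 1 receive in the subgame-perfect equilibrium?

Backward induction with Player 1 moving first.
- T → Player 2 plays R (best of -8, -4, 3); Player 1 gets 9.
- B → Player 2 plays R (best of -2, 1, 8); Player 1 gets 2.
Among 9, 2, the best is 9 at T. Subgame-perfect outcome: (T, R) with payoffs (9, 3).

9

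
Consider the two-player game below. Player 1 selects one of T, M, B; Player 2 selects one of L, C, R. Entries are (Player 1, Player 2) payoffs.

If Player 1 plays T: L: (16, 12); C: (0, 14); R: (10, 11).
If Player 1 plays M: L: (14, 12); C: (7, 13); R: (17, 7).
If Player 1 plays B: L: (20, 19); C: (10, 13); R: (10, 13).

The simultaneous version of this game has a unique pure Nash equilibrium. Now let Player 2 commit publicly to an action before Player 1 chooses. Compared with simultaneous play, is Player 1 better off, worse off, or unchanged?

Work backward from Player 1's decision.
- L → Player 1 plays B (best of 16, 14, 20); Player 2 gets 19.
- C → Player 1 plays B (best of 0, 7, 10); Player 2 gets 13.
- R → Player 1 plays M (best of 10, 17, 10); Player 2 gets 7.
Maximizing over 19, 13, 7, Player 2 chooses L. Subgame-perfect outcome: (B, L) with payoffs (20, 19).
Now find the simultaneous Nash equilibrium.
Player 1's best replies: L→B; C→B; R→M.
Player 2's best replies: T→C; M→C; B→L.
The unique mutual best reply is (B, L), giving (20, 19).
Player 1 earns 20 sequentially versus 20 at the Nash outcome: unchanged.

unchanged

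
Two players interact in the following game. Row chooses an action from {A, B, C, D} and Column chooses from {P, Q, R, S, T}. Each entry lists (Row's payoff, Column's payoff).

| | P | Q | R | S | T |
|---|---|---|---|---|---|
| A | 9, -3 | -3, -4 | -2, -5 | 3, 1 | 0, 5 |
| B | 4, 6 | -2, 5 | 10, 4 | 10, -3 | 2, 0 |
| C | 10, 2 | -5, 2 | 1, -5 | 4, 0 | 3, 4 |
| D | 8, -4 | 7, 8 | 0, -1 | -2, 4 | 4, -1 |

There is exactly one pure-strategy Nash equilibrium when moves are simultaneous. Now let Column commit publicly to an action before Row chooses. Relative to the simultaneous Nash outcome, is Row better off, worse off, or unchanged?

Work backward from Row's decision.
- P → Row plays C (best of 9, 4, 10, 8); Column gets 2.
- Q → Row plays D (best of -3, -2, -5, 7); Column gets 8.
- R → Row plays B (best of -2, 10, 1, 0); Column gets 4.
- S → Row plays B (best of 3, 10, 4, -2); Column gets -3.
- T → Row plays D (best of 0, 2, 3, 4); Column gets -1.
Column's induced payoffs are 2, 8, 4, -3, -1, so Column commits to Q. Subgame-perfect outcome: (D, Q) with payoffs (7, 8).
Now find the simultaneous Nash equilibrium.
Row's best replies: P→C; Q→D; R→B; S→B; T→D.
Column's best replies: A→T; B→P; C→T; D→Q.
The unique mutual best reply is (D, Q), giving (7, 8).
Row earns 7 sequentially versus 7 at the Nash outcome: unchanged.

unchanged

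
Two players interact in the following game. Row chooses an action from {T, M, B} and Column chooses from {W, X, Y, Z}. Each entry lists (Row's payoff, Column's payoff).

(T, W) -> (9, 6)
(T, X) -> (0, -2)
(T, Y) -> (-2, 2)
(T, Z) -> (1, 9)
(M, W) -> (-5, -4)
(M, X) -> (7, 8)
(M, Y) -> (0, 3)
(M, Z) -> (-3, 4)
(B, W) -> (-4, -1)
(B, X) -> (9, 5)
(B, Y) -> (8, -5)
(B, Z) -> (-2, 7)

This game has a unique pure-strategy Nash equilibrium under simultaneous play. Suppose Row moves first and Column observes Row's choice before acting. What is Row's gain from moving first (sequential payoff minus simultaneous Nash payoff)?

6

Solve by backward induction (Row leads).
- T → Column plays Z (best of 6, -2, 2, 9); Row gets 1.
- M → Column plays X (best of -4, 8, 3, 4); Row gets 7.
- B → Column plays Z (best of -1, 5, -5, 7); Row gets -2.
Maximizing over 1, 7, -2, Row chooses M. Subgame-perfect outcome: (M, X) with payoffs (7, 8).
Under simultaneous play:
Row's best replies: W→T; X→B; Y→B; Z→T.
Column's best replies: T→Z; M→X; B→Z.
The unique mutual best reply is (T, Z), giving (1, 9).
Row's commitment gain: 7 − 1 = 6.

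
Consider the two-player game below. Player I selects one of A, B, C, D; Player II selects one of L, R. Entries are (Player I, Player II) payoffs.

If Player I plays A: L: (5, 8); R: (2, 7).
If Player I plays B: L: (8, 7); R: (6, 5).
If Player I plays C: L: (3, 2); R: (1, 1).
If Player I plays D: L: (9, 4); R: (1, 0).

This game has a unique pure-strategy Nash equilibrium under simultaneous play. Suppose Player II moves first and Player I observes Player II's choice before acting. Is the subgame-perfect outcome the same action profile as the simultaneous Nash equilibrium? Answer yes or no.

Player I best-responds to each possible Player II move:
- L: Player I compares 5, 8, 3, 9 and picks D; Player II would get 4.
- R: Player I compares 2, 6, 1, 1 and picks B; Player II would get 5.
Maximizing over 4, 5, Player II chooses R. Subgame-perfect outcome: (B, R) with payoffs (6, 5).
Under simultaneous play:
Player I's best replies: L→D; R→B.
Player II's best replies: A→L; B→L; C→L; D→L.
Only (D, L) has each player best-responding; Nash payoffs (9, 4).
Sequential outcome (B, R) differs from the Nash profile (D, L).

no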